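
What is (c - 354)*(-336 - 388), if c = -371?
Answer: 524900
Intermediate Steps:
(c - 354)*(-336 - 388) = (-371 - 354)*(-336 - 388) = -725*(-724) = 524900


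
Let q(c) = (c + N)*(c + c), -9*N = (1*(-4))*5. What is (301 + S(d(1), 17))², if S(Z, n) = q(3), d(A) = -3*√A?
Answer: 994009/9 ≈ 1.1045e+5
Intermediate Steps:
N = 20/9 (N = -1*(-4)*5/9 = -(-4)*5/9 = -⅑*(-20) = 20/9 ≈ 2.2222)
q(c) = 2*c*(20/9 + c) (q(c) = (c + 20/9)*(c + c) = (20/9 + c)*(2*c) = 2*c*(20/9 + c))
S(Z, n) = 94/3 (S(Z, n) = (2/9)*3*(20 + 9*3) = (2/9)*3*(20 + 27) = (2/9)*3*47 = 94/3)
(301 + S(d(1), 17))² = (301 + 94/3)² = (997/3)² = 994009/9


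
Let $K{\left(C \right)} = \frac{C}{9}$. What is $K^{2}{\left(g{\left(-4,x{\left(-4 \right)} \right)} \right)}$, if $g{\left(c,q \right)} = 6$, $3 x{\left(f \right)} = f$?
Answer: $\frac{4}{9} \approx 0.44444$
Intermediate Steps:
$x{\left(f \right)} = \frac{f}{3}$
$K{\left(C \right)} = \frac{C}{9}$ ($K{\left(C \right)} = C \frac{1}{9} = \frac{C}{9}$)
$K^{2}{\left(g{\left(-4,x{\left(-4 \right)} \right)} \right)} = \left(\frac{1}{9} \cdot 6\right)^{2} = \left(\frac{2}{3}\right)^{2} = \frac{4}{9}$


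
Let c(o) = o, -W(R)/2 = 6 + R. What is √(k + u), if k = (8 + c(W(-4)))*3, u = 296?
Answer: 2*√77 ≈ 17.550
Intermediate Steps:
W(R) = -12 - 2*R (W(R) = -2*(6 + R) = -12 - 2*R)
k = 12 (k = (8 + (-12 - 2*(-4)))*3 = (8 + (-12 + 8))*3 = (8 - 4)*3 = 4*3 = 12)
√(k + u) = √(12 + 296) = √308 = 2*√77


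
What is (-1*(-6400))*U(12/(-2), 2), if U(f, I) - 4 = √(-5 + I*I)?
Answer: 25600 + 6400*I ≈ 25600.0 + 6400.0*I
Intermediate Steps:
U(f, I) = 4 + √(-5 + I²) (U(f, I) = 4 + √(-5 + I*I) = 4 + √(-5 + I²))
(-1*(-6400))*U(12/(-2), 2) = (-1*(-6400))*(4 + √(-5 + 2²)) = 6400*(4 + √(-5 + 4)) = 6400*(4 + √(-1)) = 6400*(4 + I) = 25600 + 6400*I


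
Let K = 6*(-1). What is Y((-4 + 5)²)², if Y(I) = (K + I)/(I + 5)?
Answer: 25/36 ≈ 0.69444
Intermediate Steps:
K = -6
Y(I) = (-6 + I)/(5 + I) (Y(I) = (-6 + I)/(I + 5) = (-6 + I)/(5 + I))
Y((-4 + 5)²)² = ((-6 + (-4 + 5)²)/(5 + (-4 + 5)²))² = ((-6 + 1²)/(5 + 1²))² = ((-6 + 1)/(5 + 1))² = (-5/6)² = ((⅙)*(-5))² = (-⅚)² = 25/36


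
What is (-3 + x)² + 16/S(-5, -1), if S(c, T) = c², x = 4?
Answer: 41/25 ≈ 1.6400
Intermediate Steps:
(-3 + x)² + 16/S(-5, -1) = (-3 + 4)² + 16/(-5)² = 1² + 16/25 = 1 + (1/25)*16 = 1 + 16/25 = 41/25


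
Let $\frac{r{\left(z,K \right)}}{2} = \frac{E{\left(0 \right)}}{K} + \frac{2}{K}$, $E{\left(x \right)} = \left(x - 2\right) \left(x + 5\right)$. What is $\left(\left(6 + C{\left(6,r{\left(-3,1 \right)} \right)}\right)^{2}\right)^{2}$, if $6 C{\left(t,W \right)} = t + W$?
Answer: $\frac{28561}{81} \approx 352.6$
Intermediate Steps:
$E{\left(x \right)} = \left(-2 + x\right) \left(5 + x\right)$
$r{\left(z,K \right)} = - \frac{16}{K}$ ($r{\left(z,K \right)} = 2 \left(\frac{-10 + 0^{2} + 3 \cdot 0}{K} + \frac{2}{K}\right) = 2 \left(\frac{-10 + 0 + 0}{K} + \frac{2}{K}\right) = 2 \left(- \frac{10}{K} + \frac{2}{K}\right) = 2 \left(- \frac{8}{K}\right) = - \frac{16}{K}$)
$C{\left(t,W \right)} = \frac{W}{6} + \frac{t}{6}$ ($C{\left(t,W \right)} = \frac{t + W}{6} = \frac{W + t}{6} = \frac{W}{6} + \frac{t}{6}$)
$\left(\left(6 + C{\left(6,r{\left(-3,1 \right)} \right)}\right)^{2}\right)^{2} = \left(\left(6 + \left(\frac{\left(-16\right) 1^{-1}}{6} + \frac{1}{6} \cdot 6\right)\right)^{2}\right)^{2} = \left(\left(6 + \left(\frac{\left(-16\right) 1}{6} + 1\right)\right)^{2}\right)^{2} = \left(\left(6 + \left(\frac{1}{6} \left(-16\right) + 1\right)\right)^{2}\right)^{2} = \left(\left(6 + \left(- \frac{8}{3} + 1\right)\right)^{2}\right)^{2} = \left(\left(6 - \frac{5}{3}\right)^{2}\right)^{2} = \left(\left(\frac{13}{3}\right)^{2}\right)^{2} = \left(\frac{169}{9}\right)^{2} = \frac{28561}{81}$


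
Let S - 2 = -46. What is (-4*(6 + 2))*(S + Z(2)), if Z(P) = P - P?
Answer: 1408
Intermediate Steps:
S = -44 (S = 2 - 46 = -44)
Z(P) = 0
(-4*(6 + 2))*(S + Z(2)) = (-4*(6 + 2))*(-44 + 0) = -4*8*(-44) = -32*(-44) = 1408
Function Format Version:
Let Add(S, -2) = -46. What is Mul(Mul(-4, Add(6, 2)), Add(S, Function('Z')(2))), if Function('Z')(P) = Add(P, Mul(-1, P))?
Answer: 1408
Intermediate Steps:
S = -44 (S = Add(2, -46) = -44)
Function('Z')(P) = 0
Mul(Mul(-4, Add(6, 2)), Add(S, Function('Z')(2))) = Mul(Mul(-4, Add(6, 2)), Add(-44, 0)) = Mul(Mul(-4, 8), -44) = Mul(-32, -44) = 1408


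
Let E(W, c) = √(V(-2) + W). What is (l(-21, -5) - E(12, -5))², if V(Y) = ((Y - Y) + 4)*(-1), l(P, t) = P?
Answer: 449 + 84*√2 ≈ 567.79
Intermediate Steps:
V(Y) = -4 (V(Y) = (0 + 4)*(-1) = 4*(-1) = -4)
E(W, c) = √(-4 + W)
(l(-21, -5) - E(12, -5))² = (-21 - √(-4 + 12))² = (-21 - √8)² = (-21 - 2*√2)²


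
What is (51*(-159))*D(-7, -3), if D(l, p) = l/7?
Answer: 8109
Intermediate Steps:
D(l, p) = l/7 (D(l, p) = l*(⅐) = l/7)
(51*(-159))*D(-7, -3) = (51*(-159))*((⅐)*(-7)) = -8109*(-1) = 8109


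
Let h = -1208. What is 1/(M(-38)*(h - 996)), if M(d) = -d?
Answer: -1/83752 ≈ -1.1940e-5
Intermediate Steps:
1/(M(-38)*(h - 996)) = 1/((-1*(-38))*(-1208 - 996)) = 1/(38*(-2204)) = 1/(-83752) = -1/83752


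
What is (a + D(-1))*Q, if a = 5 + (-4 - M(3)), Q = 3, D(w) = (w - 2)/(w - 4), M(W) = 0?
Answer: 24/5 ≈ 4.8000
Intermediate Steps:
D(w) = (-2 + w)/(-4 + w)
a = 1 (a = 5 + (-4 - 1*0) = 5 + (-4 + 0) = 5 - 4 = 1)
(a + D(-1))*Q = (1 + (-2 - 1)/(-4 - 1))*3 = (1 - 3/(-5))*3 = (1 - ⅕*(-3))*3 = (1 + ⅗)*3 = (8/5)*3 = 24/5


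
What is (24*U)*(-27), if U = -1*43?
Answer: 27864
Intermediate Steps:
U = -43
(24*U)*(-27) = (24*(-43))*(-27) = -1032*(-27) = 27864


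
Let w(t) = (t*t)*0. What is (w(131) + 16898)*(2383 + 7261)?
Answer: 162964312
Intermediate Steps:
w(t) = 0 (w(t) = t²*0 = 0)
(w(131) + 16898)*(2383 + 7261) = (0 + 16898)*(2383 + 7261) = 16898*9644 = 162964312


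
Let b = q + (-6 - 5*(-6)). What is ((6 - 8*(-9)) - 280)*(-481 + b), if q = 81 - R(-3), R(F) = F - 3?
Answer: 74740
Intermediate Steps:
R(F) = -3 + F
q = 87 (q = 81 - (-3 - 3) = 81 - 1*(-6) = 81 + 6 = 87)
b = 111 (b = 87 + (-6 - 5*(-6)) = 87 + (-6 + 30) = 87 + 24 = 111)
((6 - 8*(-9)) - 280)*(-481 + b) = ((6 - 8*(-9)) - 280)*(-481 + 111) = ((6 + 72) - 280)*(-370) = (78 - 280)*(-370) = -202*(-370) = 74740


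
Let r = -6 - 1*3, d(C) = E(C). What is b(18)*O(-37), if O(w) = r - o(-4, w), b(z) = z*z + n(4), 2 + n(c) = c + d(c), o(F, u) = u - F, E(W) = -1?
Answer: 7800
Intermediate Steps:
d(C) = -1
r = -9 (r = -6 - 3 = -9)
n(c) = -3 + c (n(c) = -2 + (c - 1) = -2 + (-1 + c) = -3 + c)
b(z) = 1 + z² (b(z) = z*z + (-3 + 4) = z² + 1 = 1 + z²)
O(w) = -13 - w (O(w) = -9 - (w - 1*(-4)) = -9 - (w + 4) = -9 - (4 + w) = -9 + (-4 - w) = -13 - w)
b(18)*O(-37) = (1 + 18²)*(-13 - 1*(-37)) = (1 + 324)*(-13 + 37) = 325*24 = 7800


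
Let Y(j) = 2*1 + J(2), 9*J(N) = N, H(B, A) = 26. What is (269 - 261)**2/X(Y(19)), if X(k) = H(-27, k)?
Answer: 32/13 ≈ 2.4615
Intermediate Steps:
J(N) = N/9
Y(j) = 20/9 (Y(j) = 2*1 + (1/9)*2 = 2 + 2/9 = 20/9)
X(k) = 26
(269 - 261)**2/X(Y(19)) = (269 - 261)**2/26 = 8**2*(1/26) = 64*(1/26) = 32/13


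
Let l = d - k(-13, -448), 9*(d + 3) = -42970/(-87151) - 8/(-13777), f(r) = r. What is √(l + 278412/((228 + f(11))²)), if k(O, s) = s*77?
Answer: √25567331394101281352045429631/860887077459 ≈ 185.74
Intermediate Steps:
k(O, s) = 77*s
d = -10608548977/3602037981 (d = -3 + (-42970/(-87151) - 8/(-13777))/9 = -3 + (-42970*(-1/87151) - 8*(-1/13777))/9 = -3 + (42970/87151 + 8/13777)/9 = -3 + (⅑)*(592694898/1200679327) = -3 + 197564966/3602037981 = -10608548977/3602037981 ≈ -2.9452)
l = 124245293643599/3602037981 (l = -10608548977/3602037981 - 77*(-448) = -10608548977/3602037981 - 1*(-34496) = -10608548977/3602037981 + 34496 = 124245293643599/3602037981 ≈ 34493.)
√(l + 278412/((228 + f(11))²)) = √(124245293643599/3602037981 + 278412/((228 + 11)²)) = √(124245293643599/3602037981 + 278412/(239²)) = √(124245293643599/3602037981 + 278412/57121) = √(7098018268814384651/205752011512701) = √25567331394101281352045429631/860887077459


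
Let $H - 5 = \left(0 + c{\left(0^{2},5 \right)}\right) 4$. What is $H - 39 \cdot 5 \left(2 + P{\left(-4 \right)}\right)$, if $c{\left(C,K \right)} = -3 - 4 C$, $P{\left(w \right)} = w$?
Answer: $383$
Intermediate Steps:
$H = -7$ ($H = 5 + \left(0 - \left(3 + 4 \cdot 0^{2}\right)\right) 4 = 5 + \left(0 - 3\right) 4 = 5 - 12 = -7$)
$H - 39 \cdot 5 \left(2 + P{\left(-4 \right)}\right) = -7 - 39 \cdot 5 \left(2 - 4\right) = -7 - 39 \cdot 5 \left(-2\right) = -7 - -390 = -7 + 390 = 383$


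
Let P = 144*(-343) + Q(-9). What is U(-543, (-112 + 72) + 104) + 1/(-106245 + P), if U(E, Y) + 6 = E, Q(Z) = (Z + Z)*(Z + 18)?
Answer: -85533652/155799 ≈ -549.00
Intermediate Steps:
Q(Z) = 2*Z*(18 + Z) (Q(Z) = (2*Z)*(18 + Z) = 2*Z*(18 + Z))
U(E, Y) = -6 + E
P = -49554 (P = 144*(-343) + 2*(-9)*(18 - 9) = -49392 + 2*(-9)*9 = -49392 - 162 = -49554)
U(-543, (-112 + 72) + 104) + 1/(-106245 + P) = (-6 - 543) + 1/(-106245 - 49554) = -549 + 1/(-155799) = -549 - 1/155799 = -85533652/155799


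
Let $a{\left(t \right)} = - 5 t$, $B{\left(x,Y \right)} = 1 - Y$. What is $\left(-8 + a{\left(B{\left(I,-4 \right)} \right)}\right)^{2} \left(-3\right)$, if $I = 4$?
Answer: $-3267$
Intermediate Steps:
$\left(-8 + a{\left(B{\left(I,-4 \right)} \right)}\right)^{2} \left(-3\right) = \left(-8 - 5 \left(1 - -4\right)\right)^{2} \left(-3\right) = \left(-8 - 5 \left(1 + 4\right)\right)^{2} \left(-3\right) = \left(-8 - 25\right)^{2} \left(-3\right) = \left(-33\right)^{2} \left(-3\right) = 1089 \left(-3\right) = -3267$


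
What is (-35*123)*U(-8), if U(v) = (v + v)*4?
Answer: 275520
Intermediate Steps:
U(v) = 8*v (U(v) = (2*v)*4 = 8*v)
(-35*123)*U(-8) = (-35*123)*(8*(-8)) = -4305*(-64) = 275520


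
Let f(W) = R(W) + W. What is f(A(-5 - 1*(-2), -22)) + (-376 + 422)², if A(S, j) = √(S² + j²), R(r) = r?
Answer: 2116 + 2*√493 ≈ 2160.4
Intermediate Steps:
f(W) = 2*W (f(W) = W + W = 2*W)
f(A(-5 - 1*(-2), -22)) + (-376 + 422)² = 2*√((-5 - 1*(-2))² + (-22)²) + (-376 + 422)² = 2*√((-5 + 2)² + 484) + 46² = 2*√((-3)² + 484) + 2116 = 2*√(9 + 484) + 2116 = 2*√493 + 2116 = 2116 + 2*√493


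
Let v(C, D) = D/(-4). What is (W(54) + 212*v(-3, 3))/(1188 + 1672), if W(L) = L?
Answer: -21/572 ≈ -0.036713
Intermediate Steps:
v(C, D) = -D/4 (v(C, D) = D*(-¼) = -D/4)
(W(54) + 212*v(-3, 3))/(1188 + 1672) = (54 + 212*(-¼*3))/(1188 + 1672) = (54 + 212*(-¾))/2860 = (54 - 159)*(1/2860) = -105*1/2860 = -21/572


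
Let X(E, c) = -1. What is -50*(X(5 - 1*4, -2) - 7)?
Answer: 400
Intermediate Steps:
-50*(X(5 - 1*4, -2) - 7) = -50*(-1 - 7) = -50*(-8) = 400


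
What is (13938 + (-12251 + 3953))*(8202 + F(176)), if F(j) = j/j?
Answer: 46264920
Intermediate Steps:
F(j) = 1
(13938 + (-12251 + 3953))*(8202 + F(176)) = (13938 + (-12251 + 3953))*(8202 + 1) = (13938 - 8298)*8203 = 5640*8203 = 46264920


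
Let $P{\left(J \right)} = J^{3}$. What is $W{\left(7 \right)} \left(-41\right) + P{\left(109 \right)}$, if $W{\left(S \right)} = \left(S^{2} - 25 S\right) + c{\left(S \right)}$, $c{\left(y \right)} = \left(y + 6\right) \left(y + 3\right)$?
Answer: $1294865$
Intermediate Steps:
$c{\left(y \right)} = \left(3 + y\right) \left(6 + y\right)$ ($c{\left(y \right)} = \left(6 + y\right) \left(3 + y\right) = \left(3 + y\right) \left(6 + y\right)$)
$W{\left(S \right)} = 18 - 16 S + 2 S^{2}$ ($W{\left(S \right)} = \left(S^{2} - 25 S\right) + \left(18 + S^{2} + 9 S\right) = 18 - 16 S + 2 S^{2}$)
$W{\left(7 \right)} \left(-41\right) + P{\left(109 \right)} = \left(18 - 112 + 2 \cdot 7^{2}\right) \left(-41\right) + 109^{3} = \left(18 - 112 + 2 \cdot 49\right) \left(-41\right) + 1295029 = \left(18 - 112 + 98\right) \left(-41\right) + 1295029 = 4 \left(-41\right) + 1295029 = -164 + 1295029 = 1294865$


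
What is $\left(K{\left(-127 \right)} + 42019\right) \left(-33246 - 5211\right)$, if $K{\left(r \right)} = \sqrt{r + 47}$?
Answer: $-1615924683 - 153828 i \sqrt{5} \approx -1.6159 \cdot 10^{9} - 3.4397 \cdot 10^{5} i$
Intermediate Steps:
$K{\left(r \right)} = \sqrt{47 + r}$
$\left(K{\left(-127 \right)} + 42019\right) \left(-33246 - 5211\right) = \left(\sqrt{47 - 127} + 42019\right) \left(-33246 - 5211\right) = \left(\sqrt{-80} + 42019\right) \left(-38457\right) = \left(4 i \sqrt{5} + 42019\right) \left(-38457\right) = \left(42019 + 4 i \sqrt{5}\right) \left(-38457\right) = -1615924683 - 153828 i \sqrt{5}$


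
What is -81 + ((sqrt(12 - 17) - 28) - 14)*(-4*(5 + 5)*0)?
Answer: -81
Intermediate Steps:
-81 + ((sqrt(12 - 17) - 28) - 14)*(-4*(5 + 5)*0) = -81 + ((sqrt(-5) - 28) - 14)*(-4*10*0) = -81 + ((I*sqrt(5) - 28) - 14)*(-40*0) = -81 + ((-28 + I*sqrt(5)) - 14)*0 = -81 + (-42 + I*sqrt(5))*0 = -81 + 0 = -81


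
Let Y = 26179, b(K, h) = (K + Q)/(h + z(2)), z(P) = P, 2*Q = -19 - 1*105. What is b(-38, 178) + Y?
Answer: 235606/9 ≈ 26178.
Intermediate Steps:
Q = -62 (Q = (-19 - 1*105)/2 = (-19 - 105)/2 = (½)*(-124) = -62)
b(K, h) = (-62 + K)/(2 + h) (b(K, h) = (K - 62)/(h + 2) = (-62 + K)/(2 + h))
b(-38, 178) + Y = (-62 - 38)/(2 + 178) + 26179 = -100/180 + 26179 = (1/180)*(-100) + 26179 = -5/9 + 26179 = 235606/9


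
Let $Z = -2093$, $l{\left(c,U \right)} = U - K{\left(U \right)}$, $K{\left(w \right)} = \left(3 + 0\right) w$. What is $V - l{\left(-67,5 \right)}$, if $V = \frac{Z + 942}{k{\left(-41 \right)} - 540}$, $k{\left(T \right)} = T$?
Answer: $\frac{6961}{581} \approx 11.981$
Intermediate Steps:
$K{\left(w \right)} = 3 w$
$l{\left(c,U \right)} = - 2 U$ ($l{\left(c,U \right)} = U - 3 U = - 2 U$)
$V = \frac{1151}{581}$ ($V = \frac{-2093 + 942}{-41 - 540} = - \frac{1151}{-581} = \left(-1151\right) \left(- \frac{1}{581}\right) = \frac{1151}{581} \approx 1.9811$)
$V - l{\left(-67,5 \right)} = \frac{1151}{581} - \left(-2\right) 5 = \frac{1151}{581} - -10 = \frac{1151}{581} + 10 = \frac{6961}{581}$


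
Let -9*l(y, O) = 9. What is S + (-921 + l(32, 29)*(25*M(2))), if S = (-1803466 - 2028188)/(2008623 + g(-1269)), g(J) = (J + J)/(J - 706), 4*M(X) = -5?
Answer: -4716313460639/5289377284 ≈ -891.66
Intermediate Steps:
M(X) = -5/4 (M(X) = (¼)*(-5) = -5/4)
l(y, O) = -1 (l(y, O) = -⅑*9 = -1)
g(J) = 2*J/(-706 + J) (g(J) = (2*J)/(-706 + J) = 2*J/(-706 + J))
S = -2522505550/1322344321 (S = (-1803466 - 2028188)/(2008623 + 2*(-1269)/(-706 - 1269)) = -3831654/(2008623 + 2*(-1269)/(-1975)) = -3831654/(2008623 + 2*(-1269)*(-1/1975)) = -3831654/(2008623 + 2538/1975) = -3831654/3967032963/1975 = -3831654*1975/3967032963 = -2522505550/1322344321 ≈ -1.9076)
S + (-921 + l(32, 29)*(25*M(2))) = -2522505550/1322344321 + (-921 - 25*(-5)/4) = -2522505550/1322344321 + (-921 - 1*(-125/4)) = -2522505550/1322344321 + (-921 + 125/4) = -2522505550/1322344321 - 3559/4 = -4716313460639/5289377284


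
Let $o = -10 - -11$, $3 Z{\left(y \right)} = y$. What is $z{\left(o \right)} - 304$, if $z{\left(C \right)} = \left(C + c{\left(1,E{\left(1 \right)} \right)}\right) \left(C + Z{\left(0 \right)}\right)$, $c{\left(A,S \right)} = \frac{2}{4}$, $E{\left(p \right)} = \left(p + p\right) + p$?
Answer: $- \frac{605}{2} \approx -302.5$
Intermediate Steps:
$E{\left(p \right)} = 3 p$ ($E{\left(p \right)} = 2 p + p = 3 p$)
$Z{\left(y \right)} = \frac{y}{3}$
$c{\left(A,S \right)} = \frac{1}{2}$ ($c{\left(A,S \right)} = 2 \cdot \frac{1}{4} = \frac{1}{2}$)
$o = 1$ ($o = -10 + 11 = 1$)
$z{\left(C \right)} = C \left(\frac{1}{2} + C\right)$ ($z{\left(C \right)} = \left(C + \frac{1}{2}\right) \left(C + \frac{1}{3} \cdot 0\right) = \left(\frac{1}{2} + C\right) \left(C + 0\right) = \left(\frac{1}{2} + C\right) C = C \left(\frac{1}{2} + C\right)$)
$z{\left(o \right)} - 304 = 1 \left(\frac{1}{2} + 1\right) - 304 = 1 \cdot \frac{3}{2} - 304 = \frac{3}{2} - 304 = - \frac{605}{2}$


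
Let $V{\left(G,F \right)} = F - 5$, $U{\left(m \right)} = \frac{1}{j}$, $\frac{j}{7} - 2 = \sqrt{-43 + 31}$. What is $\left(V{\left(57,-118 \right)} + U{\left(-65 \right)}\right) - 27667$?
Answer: $\frac{- 27790 \sqrt{3} + \frac{389059 i}{14}}{\sqrt{3} - i} \approx -27790.0 - 0.03093 i$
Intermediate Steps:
$j = 14 + 14 i \sqrt{3}$ ($j = 14 + 7 \sqrt{-43 + 31} = 14 + 7 \sqrt{-12} = 14 + 7 \cdot 2 i \sqrt{3} = 14 + 14 i \sqrt{3} \approx 14.0 + 24.249 i$)
$U{\left(m \right)} = \frac{1}{14 + 14 i \sqrt{3}}$
$V{\left(G,F \right)} = -5 + F$
$\left(V{\left(57,-118 \right)} + U{\left(-65 \right)}\right) - 27667 = \left(\left(-5 - 118\right) + \left(\frac{1}{56} - \frac{i \sqrt{3}}{56}\right)\right) - 27667 = \left(-123 + \left(\frac{1}{56} - \frac{i \sqrt{3}}{56}\right)\right) - 27667 = \left(- \frac{6887}{56} - \frac{i \sqrt{3}}{56}\right) - 27667 = - \frac{1556239}{56} - \frac{i \sqrt{3}}{56}$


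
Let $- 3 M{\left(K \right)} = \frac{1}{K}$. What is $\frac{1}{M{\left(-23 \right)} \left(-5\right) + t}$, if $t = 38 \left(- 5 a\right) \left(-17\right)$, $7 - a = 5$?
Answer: $\frac{69}{445735} \approx 0.0001548$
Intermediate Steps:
$M{\left(K \right)} = - \frac{1}{3 K}$
$a = 2$ ($a = 7 - 5 = 2$)
$t = 6460$ ($t = 38 \left(\left(-5\right) 2\right) \left(-17\right) = 38 \left(-10\right) \left(-17\right) = \left(-380\right) \left(-17\right) = 6460$)
$\frac{1}{M{\left(-23 \right)} \left(-5\right) + t} = \frac{1}{- \frac{1}{3 \left(-23\right)} \left(-5\right) + 6460} = \frac{1}{\left(- \frac{1}{3}\right) \left(- \frac{1}{23}\right) \left(-5\right) + 6460} = \frac{1}{\frac{1}{69} \left(-5\right) + 6460} = \frac{1}{- \frac{5}{69} + 6460} = \frac{1}{\frac{445735}{69}} = \frac{69}{445735}$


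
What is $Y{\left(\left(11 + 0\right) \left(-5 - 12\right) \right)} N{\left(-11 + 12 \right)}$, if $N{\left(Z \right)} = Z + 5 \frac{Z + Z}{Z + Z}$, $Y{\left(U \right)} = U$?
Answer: $-1122$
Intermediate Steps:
$N{\left(Z \right)} = 5 + Z$ ($N{\left(Z \right)} = Z + 5 \frac{2 Z}{2 Z} = Z + 5 \cdot 2 Z \frac{1}{2 Z} = Z + 5 \cdot 1 = Z + 5 = 5 + Z$)
$Y{\left(\left(11 + 0\right) \left(-5 - 12\right) \right)} N{\left(-11 + 12 \right)} = \left(11 + 0\right) \left(-5 - 12\right) \left(5 + \left(-11 + 12\right)\right) = 11 \left(-17\right) \left(5 + 1\right) = \left(-187\right) 6 = -1122$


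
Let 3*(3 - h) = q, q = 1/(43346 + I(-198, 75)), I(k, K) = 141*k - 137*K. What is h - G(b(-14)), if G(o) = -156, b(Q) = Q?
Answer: 2457980/15459 ≈ 159.00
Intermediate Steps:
I(k, K) = -137*K + 141*k
q = 1/5153 (q = 1/(43346 + (-137*75 + 141*(-198))) = 1/(43346 + (-10275 - 27918)) = 1/(43346 - 38193) = 1/5153 ≈ 0.00019406)
h = 46376/15459 (h = 3 - ⅓*1/5153 = 3 - 1/15459 = 46376/15459 ≈ 2.9999)
h - G(b(-14)) = 46376/15459 - 1*(-156) = 46376/15459 + 156 = 2457980/15459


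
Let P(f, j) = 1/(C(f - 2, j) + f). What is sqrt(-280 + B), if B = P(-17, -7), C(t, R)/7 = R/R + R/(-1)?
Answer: I*sqrt(425841)/39 ≈ 16.732*I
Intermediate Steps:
C(t, R) = 7 - 7*R (C(t, R) = 7*(R/R + R/(-1)) = 7*(1 + R*(-1)) = 7*(1 - R) = 7 - 7*R)
P(f, j) = 1/(7 + f - 7*j) (P(f, j) = 1/((7 - 7*j) + f) = 1/(7 + f - 7*j))
B = 1/39 (B = 1/(7 - 17 - 7*(-7)) = 1/(7 - 17 + 49) = 1/39 ≈ 0.025641)
sqrt(-280 + B) = sqrt(-280 + 1/39) = sqrt(-10919/39) = I*sqrt(425841)/39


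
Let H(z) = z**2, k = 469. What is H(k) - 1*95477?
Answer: 124484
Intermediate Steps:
H(k) - 1*95477 = 469**2 - 1*95477 = 219961 - 95477 = 124484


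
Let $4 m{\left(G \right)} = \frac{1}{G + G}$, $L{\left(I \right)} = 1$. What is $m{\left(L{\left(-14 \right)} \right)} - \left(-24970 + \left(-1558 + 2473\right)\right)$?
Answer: $\frac{192441}{8} \approx 24055.0$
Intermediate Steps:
$m{\left(G \right)} = \frac{1}{8 G}$ ($m{\left(G \right)} = \frac{1}{4 \left(G + G\right)} = \frac{1}{4 \cdot 2 G} = \frac{\frac{1}{2} \frac{1}{G}}{4} = \frac{1}{8 G}$)
$m{\left(L{\left(-14 \right)} \right)} - \left(-24970 + \left(-1558 + 2473\right)\right) = \frac{1}{8 \cdot 1} - \left(-24970 + \left(-1558 + 2473\right)\right) = \frac{1}{8} \cdot 1 - \left(-24970 + 915\right) = \frac{1}{8} - -24055 = \frac{1}{8} + 24055 = \frac{192441}{8}$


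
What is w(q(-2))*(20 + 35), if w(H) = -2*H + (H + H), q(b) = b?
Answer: 0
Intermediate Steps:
w(H) = 0 (w(H) = -2*H + 2*H = 0)
w(q(-2))*(20 + 35) = 0*(20 + 35) = 0*55 = 0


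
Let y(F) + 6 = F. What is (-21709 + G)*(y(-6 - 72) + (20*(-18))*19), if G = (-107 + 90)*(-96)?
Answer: 139013148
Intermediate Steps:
G = 1632 (G = -17*(-96) = 1632)
y(F) = -6 + F
(-21709 + G)*(y(-6 - 72) + (20*(-18))*19) = (-21709 + 1632)*((-6 + (-6 - 72)) + (20*(-18))*19) = -20077*((-6 - 78) - 360*19) = -20077*(-84 - 6840) = -20077*(-6924) = 139013148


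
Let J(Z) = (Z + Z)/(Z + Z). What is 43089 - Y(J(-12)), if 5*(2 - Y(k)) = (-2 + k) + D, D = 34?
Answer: 215468/5 ≈ 43094.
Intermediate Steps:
J(Z) = 1 (J(Z) = (2*Z)/((2*Z)) = (2*Z)*(1/(2*Z)) = 1)
Y(k) = -22/5 - k/5 (Y(k) = 2 - ((-2 + k) + 34)/5 = 2 - (32 + k)/5 = 2 + (-32/5 - k/5) = -22/5 - k/5)
43089 - Y(J(-12)) = 43089 - (-22/5 - 1/5*1) = 43089 - (-22/5 - 1/5) = 43089 - 1*(-23/5) = 43089 + 23/5 = 215468/5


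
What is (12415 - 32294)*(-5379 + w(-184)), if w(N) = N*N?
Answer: -566094283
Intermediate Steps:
w(N) = N²
(12415 - 32294)*(-5379 + w(-184)) = (12415 - 32294)*(-5379 + (-184)²) = -19879*(-5379 + 33856) = -19879*28477 = -566094283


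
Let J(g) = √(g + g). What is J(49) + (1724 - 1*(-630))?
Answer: 2354 + 7*√2 ≈ 2363.9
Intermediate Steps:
J(g) = √2*√g (J(g) = √(2*g) = √2*√g)
J(49) + (1724 - 1*(-630)) = √2*√49 + (1724 - 1*(-630)) = √2*7 + (1724 + 630) = 7*√2 + 2354 = 2354 + 7*√2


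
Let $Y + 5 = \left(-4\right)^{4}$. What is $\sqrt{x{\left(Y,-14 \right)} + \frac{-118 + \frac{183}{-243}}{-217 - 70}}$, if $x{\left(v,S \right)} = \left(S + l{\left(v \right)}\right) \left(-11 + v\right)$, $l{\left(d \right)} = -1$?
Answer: $\frac{i \sqrt{24016039747}}{2583} \approx 59.997 i$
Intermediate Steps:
$Y = 251$ ($Y = -5 + \left(-4\right)^{4} = -5 + 256 = 251$)
$x{\left(v,S \right)} = \left(-1 + S\right) \left(-11 + v\right)$ ($x{\left(v,S \right)} = \left(S - 1\right) \left(-11 + v\right) = \left(-1 + S\right) \left(-11 + v\right)$)
$\sqrt{x{\left(Y,-14 \right)} + \frac{-118 + \frac{183}{-243}}{-217 - 70}} = \sqrt{\left(11 - 251 - -154 - 3514\right) + \frac{-118 + \frac{183}{-243}}{-217 - 70}} = \sqrt{\left(11 - 251 + 154 - 3514\right) + \frac{-118 + 183 \left(- \frac{1}{243}\right)}{-287}} = \sqrt{-3600 + \left(-118 - \frac{61}{81}\right) \left(- \frac{1}{287}\right)} = \sqrt{-3600 - - \frac{9619}{23247}} = \sqrt{-3600 + \frac{9619}{23247}} = \sqrt{- \frac{83679581}{23247}} = \frac{i \sqrt{24016039747}}{2583}$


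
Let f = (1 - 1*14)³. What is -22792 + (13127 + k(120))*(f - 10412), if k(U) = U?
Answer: -167054215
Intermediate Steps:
f = -2197 (f = (1 - 14)³ = (-13)³ = -2197)
-22792 + (13127 + k(120))*(f - 10412) = -22792 + (13127 + 120)*(-2197 - 10412) = -22792 + 13247*(-12609) = -22792 - 167031423 = -167054215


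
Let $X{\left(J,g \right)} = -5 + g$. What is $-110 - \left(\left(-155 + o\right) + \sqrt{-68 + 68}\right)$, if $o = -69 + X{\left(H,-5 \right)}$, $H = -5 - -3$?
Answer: $124$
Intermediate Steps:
$H = -2$ ($H = -5 + 3 = -2$)
$o = -79$ ($o = -69 - 10 = -79$)
$-110 - \left(\left(-155 + o\right) + \sqrt{-68 + 68}\right) = -110 - \left(\left(-155 - 79\right) + \sqrt{-68 + 68}\right) = -110 - \left(-234 + \sqrt{0}\right) = -110 - \left(-234 + 0\right) = -110 - -234 = -110 + 234 = 124$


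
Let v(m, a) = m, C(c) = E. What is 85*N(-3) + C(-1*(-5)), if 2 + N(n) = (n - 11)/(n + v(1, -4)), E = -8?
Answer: 417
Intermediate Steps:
C(c) = -8
N(n) = -2 + (-11 + n)/(1 + n) (N(n) = -2 + (n - 11)/(n + 1) = -2 + (-11 + n)/(1 + n))
85*N(-3) + C(-1*(-5)) = 85*((-13 - 1*(-3))/(1 - 3)) - 8 = 85*((-13 + 3)/(-2)) - 8 = 85*(-½*(-10)) - 8 = 85*5 - 8 = 425 - 8 = 417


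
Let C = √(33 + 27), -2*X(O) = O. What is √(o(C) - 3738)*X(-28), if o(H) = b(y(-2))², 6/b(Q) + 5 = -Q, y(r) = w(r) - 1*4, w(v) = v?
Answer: 14*I*√3702 ≈ 851.82*I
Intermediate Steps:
X(O) = -O/2
C = 2*√15 (C = √60 = 2*√15 ≈ 7.7460)
y(r) = -4 + r (y(r) = r - 1*4 = r - 4 = -4 + r)
b(Q) = 6/(-5 - Q)
o(H) = 36 (o(H) = (-6/(5 + (-4 - 2)))² = (-6/(5 - 6))² = (-6/(-1))² = (-6*(-1))² = 6² = 36)
√(o(C) - 3738)*X(-28) = √(36 - 3738)*(-½*(-28)) = √(-3702)*14 = (I*√3702)*14 = 14*I*√3702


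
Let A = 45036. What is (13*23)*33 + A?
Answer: 54903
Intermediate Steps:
(13*23)*33 + A = (13*23)*33 + 45036 = 299*33 + 45036 = 9867 + 45036 = 54903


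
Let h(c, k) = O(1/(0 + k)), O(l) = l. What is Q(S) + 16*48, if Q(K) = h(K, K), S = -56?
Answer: 43007/56 ≈ 767.98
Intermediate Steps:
h(c, k) = 1/k (h(c, k) = 1/(0 + k) = 1/k)
Q(K) = 1/K
Q(S) + 16*48 = 1/(-56) + 16*48 = -1/56 + 768 = 43007/56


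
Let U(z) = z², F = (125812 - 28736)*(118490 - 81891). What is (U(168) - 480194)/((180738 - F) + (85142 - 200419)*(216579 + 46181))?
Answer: 225985/16921444153 ≈ 1.3355e-5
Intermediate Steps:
F = 3552884524 (F = 97076*36599 = 3552884524)
(U(168) - 480194)/((180738 - F) + (85142 - 200419)*(216579 + 46181)) = (168² - 480194)/((180738 - 1*3552884524) + (85142 - 200419)*(216579 + 46181)) = (28224 - 480194)/((180738 - 3552884524) - 115277*262760) = -451970/(-3552703786 - 30290184520) = -451970/(-33842888306) = -451970*(-1/33842888306) = 225985/16921444153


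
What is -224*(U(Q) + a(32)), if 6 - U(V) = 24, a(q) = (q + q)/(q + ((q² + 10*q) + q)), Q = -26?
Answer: 44240/11 ≈ 4021.8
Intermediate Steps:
a(q) = 2*q/(q² + 12*q) (a(q) = (2*q)/(q + (q² + 11*q)) = (2*q)/(q² + 12*q) = 2*q/(q² + 12*q))
U(V) = -18 (U(V) = 6 - 1*24 = 6 - 24 = -18)
-224*(U(Q) + a(32)) = -224*(-18 + 2/(12 + 32)) = -224*(-18 + 2/44) = -224*(-18 + 2*(1/44)) = -224*(-18 + 1/22) = -224*(-395/22) = 44240/11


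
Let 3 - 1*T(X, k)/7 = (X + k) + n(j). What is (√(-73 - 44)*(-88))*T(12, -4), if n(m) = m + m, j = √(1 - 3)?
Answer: -3696*√26 + 9240*I*√13 ≈ -18846.0 + 33315.0*I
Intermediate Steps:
j = I*√2 (j = √(-2) = I*√2 ≈ 1.4142*I)
n(m) = 2*m
T(X, k) = 21 - 7*X - 7*k - 14*I*√2 (T(X, k) = 21 - 7*((X + k) + 2*(I*√2)) = 21 - 7*((X + k) + 2*I*√2) = 21 - 7*(X + k + 2*I*√2) = 21 + (-7*X - 7*k - 14*I*√2) = 21 - 7*X - 7*k - 14*I*√2)
(√(-73 - 44)*(-88))*T(12, -4) = (√(-73 - 44)*(-88))*(21 - 7*12 - 7*(-4) - 14*I*√2) = (√(-117)*(-88))*(21 - 84 + 28 - 14*I*√2) = ((3*I*√13)*(-88))*(-35 - 14*I*√2) = (-264*I*√13)*(-35 - 14*I*√2) = -264*I*√13*(-35 - 14*I*√2)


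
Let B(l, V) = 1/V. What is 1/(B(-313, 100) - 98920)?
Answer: -100/9891999 ≈ -1.0109e-5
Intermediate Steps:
1/(B(-313, 100) - 98920) = 1/(1/100 - 98920) = 1/(-9891999/100) = -100/9891999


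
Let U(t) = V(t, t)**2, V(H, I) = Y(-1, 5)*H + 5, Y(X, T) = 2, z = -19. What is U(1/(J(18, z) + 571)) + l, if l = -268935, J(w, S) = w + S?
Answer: -21842211899/81225 ≈ -2.6891e+5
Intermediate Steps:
J(w, S) = S + w
V(H, I) = 5 + 2*H (V(H, I) = 2*H + 5 = 5 + 2*H)
U(t) = (5 + 2*t)**2
U(1/(J(18, z) + 571)) + l = (5 + 2/((-19 + 18) + 571))**2 - 268935 = (5 + 2/(-1 + 571))**2 - 268935 = (5 + 2/570)**2 - 268935 = (5 + 2*(1/570))**2 - 268935 = (5 + 1/285)**2 - 268935 = (1426/285)**2 - 268935 = 2033476/81225 - 268935 = -21842211899/81225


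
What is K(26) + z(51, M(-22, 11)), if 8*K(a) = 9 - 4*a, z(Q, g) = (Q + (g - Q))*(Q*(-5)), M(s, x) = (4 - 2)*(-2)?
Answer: 8065/8 ≈ 1008.1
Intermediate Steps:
M(s, x) = -4 (M(s, x) = 2*(-2) = -4)
z(Q, g) = -5*Q*g (z(Q, g) = g*(-5*Q) = -5*Q*g)
K(a) = 9/8 - a/2 (K(a) = (9 - 4*a)/8 = 9/8 - a/2)
K(26) + z(51, M(-22, 11)) = (9/8 - ½*26) - 5*51*(-4) = (9/8 - 13) + 1020 = -95/8 + 1020 = 8065/8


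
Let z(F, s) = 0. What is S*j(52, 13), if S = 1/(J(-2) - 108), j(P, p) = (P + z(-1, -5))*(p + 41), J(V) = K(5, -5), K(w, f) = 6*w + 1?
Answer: -2808/77 ≈ -36.468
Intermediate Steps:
K(w, f) = 1 + 6*w
J(V) = 31 (J(V) = 1 + 6*5 = 1 + 30 = 31)
j(P, p) = P*(41 + p) (j(P, p) = (P + 0)*(p + 41) = P*(41 + p))
S = -1/77 (S = 1/(31 - 108) = 1/(-77) = -1/77 ≈ -0.012987)
S*j(52, 13) = -52*(41 + 13)/77 = -52*54/77 = -1/77*2808 = -2808/77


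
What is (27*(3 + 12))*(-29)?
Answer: -11745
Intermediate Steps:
(27*(3 + 12))*(-29) = (27*15)*(-29) = 405*(-29) = -11745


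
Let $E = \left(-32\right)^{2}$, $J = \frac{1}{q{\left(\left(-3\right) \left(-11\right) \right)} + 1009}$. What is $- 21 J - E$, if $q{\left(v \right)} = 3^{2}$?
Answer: $- \frac{1042453}{1018} \approx -1024.0$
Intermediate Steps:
$q{\left(v \right)} = 9$
$J = \frac{1}{1018}$ ($J = \frac{1}{9 + 1009} = \frac{1}{1018} \approx 0.00098232$)
$E = 1024$
$- 21 J - E = \left(-21\right) \frac{1}{1018} - 1024 = - \frac{21}{1018} - 1024 = - \frac{1042453}{1018}$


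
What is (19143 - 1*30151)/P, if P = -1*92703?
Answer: 11008/92703 ≈ 0.11874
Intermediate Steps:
P = -92703
(19143 - 1*30151)/P = (19143 - 1*30151)/(-92703) = (19143 - 30151)*(-1/92703) = -11008*(-1/92703) = 11008/92703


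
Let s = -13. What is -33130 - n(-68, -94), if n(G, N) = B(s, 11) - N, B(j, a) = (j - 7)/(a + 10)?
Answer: -697684/21 ≈ -33223.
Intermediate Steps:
B(j, a) = (-7 + j)/(10 + a)
n(G, N) = -20/21 - N (n(G, N) = (-7 - 13)/(10 + 11) - N = -20/21 - N)
-33130 - n(-68, -94) = -33130 - (-20/21 - 1*(-94)) = -33130 - (-20/21 + 94) = -33130 - 1*1954/21 = -33130 - 1954/21 = -697684/21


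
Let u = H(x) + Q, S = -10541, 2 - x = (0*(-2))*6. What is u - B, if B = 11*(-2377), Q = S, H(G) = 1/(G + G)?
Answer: 62425/4 ≈ 15606.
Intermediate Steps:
x = 2 (x = 2 - 0*(-2)*6 = 2 - 0*6 = 2 - 1*0 = 2 + 0 = 2)
H(G) = 1/(2*G)
Q = -10541
u = -42163/4 (u = (1/2)/2 - 10541 = (1/2)*(1/2) - 10541 = 1/4 - 10541 = -42163/4 ≈ -10541.)
B = -26147
u - B = -42163/4 - 1*(-26147) = -42163/4 + 26147 = 62425/4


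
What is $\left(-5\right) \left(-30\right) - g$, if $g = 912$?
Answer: $-762$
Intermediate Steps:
$\left(-5\right) \left(-30\right) - g = \left(-5\right) \left(-30\right) - 912 = 150 - 912 = -762$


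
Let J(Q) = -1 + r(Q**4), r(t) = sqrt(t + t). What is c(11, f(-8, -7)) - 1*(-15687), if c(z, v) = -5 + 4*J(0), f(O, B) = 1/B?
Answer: 15678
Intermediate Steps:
r(t) = sqrt(2)*sqrt(t) (r(t) = sqrt(2*t) = sqrt(2)*sqrt(t))
J(Q) = -1 + sqrt(2)*sqrt(Q**4)
c(z, v) = -9 (c(z, v) = -5 + 4*(-1 + sqrt(2)*sqrt(0**4)) = -5 + 4*(-1 + sqrt(2)*sqrt(0)) = -5 + 4*(-1 + sqrt(2)*0) = -5 + 4*(-1 + 0) = -5 + 4*(-1) = -5 - 4 = -9)
c(11, f(-8, -7)) - 1*(-15687) = -9 - 1*(-15687) = -9 + 15687 = 15678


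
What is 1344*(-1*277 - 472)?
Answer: -1006656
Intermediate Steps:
1344*(-1*277 - 472) = 1344*(-277 - 472) = 1344*(-749) = -1006656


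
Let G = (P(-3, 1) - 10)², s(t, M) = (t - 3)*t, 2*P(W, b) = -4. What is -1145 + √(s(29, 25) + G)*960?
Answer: -1145 + 960*√898 ≈ 27623.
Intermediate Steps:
P(W, b) = -2 (P(W, b) = (½)*(-4) = -2)
s(t, M) = t*(-3 + t) (s(t, M) = (-3 + t)*t = t*(-3 + t))
G = 144 (G = (-2 - 10)² = (-12)² = 144)
-1145 + √(s(29, 25) + G)*960 = -1145 + √(29*(-3 + 29) + 144)*960 = -1145 + √(29*26 + 144)*960 = -1145 + √(754 + 144)*960 = -1145 + √898*960 = -1145 + 960*√898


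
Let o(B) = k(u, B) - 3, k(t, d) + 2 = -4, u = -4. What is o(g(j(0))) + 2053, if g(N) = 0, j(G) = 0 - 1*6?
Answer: 2044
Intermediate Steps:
j(G) = -6 (j(G) = 0 - 6 = -6)
k(t, d) = -6 (k(t, d) = -2 - 4 = -6)
o(B) = -9 (o(B) = -6 - 3 = -9)
o(g(j(0))) + 2053 = -9 + 2053 = 2044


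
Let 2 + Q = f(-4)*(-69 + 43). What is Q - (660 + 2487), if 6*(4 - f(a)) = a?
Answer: -9811/3 ≈ -3270.3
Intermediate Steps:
f(a) = 4 - a/6
Q = -370/3 (Q = -2 + (4 - ⅙*(-4))*(-69 + 43) = -2 + (4 + ⅔)*(-26) = -2 + (14/3)*(-26) = -2 - 364/3 = -370/3 ≈ -123.33)
Q - (660 + 2487) = -370/3 - (660 + 2487) = -370/3 - 1*3147 = -370/3 - 3147 = -9811/3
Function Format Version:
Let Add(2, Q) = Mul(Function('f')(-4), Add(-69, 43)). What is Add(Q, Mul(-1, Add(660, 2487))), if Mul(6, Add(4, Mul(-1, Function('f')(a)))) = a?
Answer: Rational(-9811, 3) ≈ -3270.3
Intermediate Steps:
Function('f')(a) = Add(4, Mul(Rational(-1, 6), a))
Q = Rational(-370, 3) (Q = Add(-2, Mul(Add(4, Mul(Rational(-1, 6), -4)), Add(-69, 43))) = Add(-2, Mul(Add(4, Rational(2, 3)), -26)) = Add(-2, Mul(Rational(14, 3), -26)) = Add(-2, Rational(-364, 3)) = Rational(-370, 3) ≈ -123.33)
Add(Q, Mul(-1, Add(660, 2487))) = Add(Rational(-370, 3), Mul(-1, Add(660, 2487))) = Add(Rational(-370, 3), Mul(-1, 3147)) = Add(Rational(-370, 3), -3147) = Rational(-9811, 3)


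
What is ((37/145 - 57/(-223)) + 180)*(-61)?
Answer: -356045776/32335 ≈ -11011.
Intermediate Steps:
((37/145 - 57/(-223)) + 180)*(-61) = ((37*(1/145) - 57*(-1/223)) + 180)*(-61) = ((37/145 + 57/223) + 180)*(-61) = (16516/32335 + 180)*(-61) = (5836816/32335)*(-61) = -356045776/32335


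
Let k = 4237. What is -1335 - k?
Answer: -5572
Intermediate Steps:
-1335 - k = -1335 - 1*4237 = -1335 - 4237 = -5572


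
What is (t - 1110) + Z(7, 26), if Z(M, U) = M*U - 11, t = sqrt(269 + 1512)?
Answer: -939 + sqrt(1781) ≈ -896.80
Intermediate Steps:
t = sqrt(1781) ≈ 42.202
Z(M, U) = -11 + M*U
(t - 1110) + Z(7, 26) = (sqrt(1781) - 1110) + (-11 + 7*26) = (-1110 + sqrt(1781)) + (-11 + 182) = (-1110 + sqrt(1781)) + 171 = -939 + sqrt(1781)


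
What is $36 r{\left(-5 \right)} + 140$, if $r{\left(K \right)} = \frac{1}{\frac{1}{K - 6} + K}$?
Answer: $\frac{1861}{14} \approx 132.93$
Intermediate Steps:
$r{\left(K \right)} = \frac{1}{K + \frac{1}{-6 + K}}$ ($r{\left(K \right)} = \frac{1}{\frac{1}{-6 + K} + K} = \frac{1}{K + \frac{1}{-6 + K}}$)
$36 r{\left(-5 \right)} + 140 = 36 \frac{-6 - 5}{1 + \left(-5\right)^{2} - -30} + 140 = 36 \frac{1}{1 + 25 + 30} \left(-11\right) + 140 = 36 \cdot \frac{1}{56} \left(-11\right) + 140 = 36 \left(- \frac{11}{56}\right) + 140 = - \frac{99}{14} + 140 = \frac{1861}{14}$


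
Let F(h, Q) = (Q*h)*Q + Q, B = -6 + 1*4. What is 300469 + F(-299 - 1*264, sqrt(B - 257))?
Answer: 446286 + I*sqrt(259) ≈ 4.4629e+5 + 16.093*I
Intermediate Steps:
B = -2 (B = -6 + 4 = -2)
F(h, Q) = Q + h*Q**2 (F(h, Q) = h*Q**2 + Q = Q + h*Q**2)
300469 + F(-299 - 1*264, sqrt(B - 257)) = 300469 + sqrt(-2 - 257)*(1 + sqrt(-2 - 257)*(-299 - 1*264)) = 300469 + sqrt(-259)*(1 + sqrt(-259)*(-299 - 264)) = 300469 + (I*sqrt(259))*(1 + (I*sqrt(259))*(-563)) = 300469 + (I*sqrt(259))*(1 - 563*I*sqrt(259)) = 300469 + I*sqrt(259)*(1 - 563*I*sqrt(259))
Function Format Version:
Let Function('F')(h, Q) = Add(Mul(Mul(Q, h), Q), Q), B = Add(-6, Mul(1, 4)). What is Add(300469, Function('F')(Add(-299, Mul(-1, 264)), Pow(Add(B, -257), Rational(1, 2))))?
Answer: Add(446286, Mul(I, Pow(259, Rational(1, 2)))) ≈ Add(4.4629e+5, Mul(16.093, I))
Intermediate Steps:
B = -2 (B = Add(-6, 4) = -2)
Function('F')(h, Q) = Add(Q, Mul(h, Pow(Q, 2))) (Function('F')(h, Q) = Add(Mul(h, Pow(Q, 2)), Q) = Add(Q, Mul(h, Pow(Q, 2))))
Add(300469, Function('F')(Add(-299, Mul(-1, 264)), Pow(Add(B, -257), Rational(1, 2)))) = Add(300469, Mul(Pow(Add(-2, -257), Rational(1, 2)), Add(1, Mul(Pow(Add(-2, -257), Rational(1, 2)), Add(-299, Mul(-1, 264)))))) = Add(300469, Mul(Pow(-259, Rational(1, 2)), Add(1, Mul(Pow(-259, Rational(1, 2)), Add(-299, -264))))) = Add(300469, Mul(Mul(I, Pow(259, Rational(1, 2))), Add(1, Mul(Mul(I, Pow(259, Rational(1, 2))), -563)))) = Add(300469, Mul(Mul(I, Pow(259, Rational(1, 2))), Add(1, Mul(-563, I, Pow(259, Rational(1, 2)))))) = Add(300469, Mul(I, Pow(259, Rational(1, 2)), Add(1, Mul(-563, I, Pow(259, Rational(1, 2))))))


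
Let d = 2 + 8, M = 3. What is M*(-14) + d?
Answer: -32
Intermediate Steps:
d = 10
M*(-14) + d = 3*(-14) + 10 = -42 + 10 = -32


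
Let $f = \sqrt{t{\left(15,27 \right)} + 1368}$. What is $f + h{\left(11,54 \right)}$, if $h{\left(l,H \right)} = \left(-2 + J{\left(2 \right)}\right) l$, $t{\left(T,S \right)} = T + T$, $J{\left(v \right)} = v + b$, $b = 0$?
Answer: $\sqrt{1398} \approx 37.39$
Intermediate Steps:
$J{\left(v \right)} = v$ ($J{\left(v \right)} = v + 0 = v$)
$t{\left(T,S \right)} = 2 T$
$h{\left(l,H \right)} = 0$ ($h{\left(l,H \right)} = \left(-2 + 2\right) l = 0 l = 0$)
$f = \sqrt{1398}$ ($f = \sqrt{2 \cdot 15 + 1368} = \sqrt{30 + 1368} = \sqrt{1398} \approx 37.39$)
$f + h{\left(11,54 \right)} = \sqrt{1398} + 0 = \sqrt{1398}$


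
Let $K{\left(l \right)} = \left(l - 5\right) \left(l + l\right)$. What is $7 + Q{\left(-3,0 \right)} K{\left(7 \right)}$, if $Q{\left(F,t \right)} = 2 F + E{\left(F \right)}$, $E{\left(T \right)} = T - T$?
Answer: $-161$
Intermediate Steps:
$E{\left(T \right)} = 0$
$Q{\left(F,t \right)} = 2 F$ ($Q{\left(F,t \right)} = 2 F + 0 = 2 F$)
$K{\left(l \right)} = 2 l \left(-5 + l\right)$ ($K{\left(l \right)} = \left(-5 + l\right) 2 l = 2 l \left(-5 + l\right)$)
$7 + Q{\left(-3,0 \right)} K{\left(7 \right)} = 7 + 2 \left(-3\right) 2 \cdot 7 \left(-5 + 7\right) = 7 - 6 \cdot 2 \cdot 7 \cdot 2 = 7 - 168 = -161$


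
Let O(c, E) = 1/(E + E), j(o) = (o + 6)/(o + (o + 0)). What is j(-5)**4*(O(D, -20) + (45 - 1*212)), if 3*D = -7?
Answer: -6681/400000 ≈ -0.016703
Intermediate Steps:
D = -7/3 (D = (1/3)*(-7) = -7/3 ≈ -2.3333)
j(o) = (6 + o)/(2*o) (j(o) = (6 + o)/(o + o) = (6 + o)/((2*o)) = (6 + o)*(1/(2*o)) = (6 + o)/(2*o))
O(c, E) = 1/(2*E)
j(-5)**4*(O(D, -20) + (45 - 1*212)) = ((1/2)*(6 - 5)/(-5))**4*((1/2)/(-20) + (45 - 1*212)) = ((1/2)*(-1/5)*1)**4*((1/2)*(-1/20) + (45 - 212)) = (-1/10)**4*(-1/40 - 167) = (1/10000)*(-6681/40) = -6681/400000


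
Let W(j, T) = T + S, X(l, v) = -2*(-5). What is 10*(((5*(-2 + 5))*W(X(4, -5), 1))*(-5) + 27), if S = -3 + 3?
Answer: -480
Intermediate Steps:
X(l, v) = 10
S = 0
W(j, T) = T (W(j, T) = T + 0 = T)
10*(((5*(-2 + 5))*W(X(4, -5), 1))*(-5) + 27) = 10*(((5*(-2 + 5))*1)*(-5) + 27) = 10*(((5*3)*1)*(-5) + 27) = 10*((15*1)*(-5) + 27) = 10*(15*(-5) + 27) = 10*(-75 + 27) = 10*(-48) = -480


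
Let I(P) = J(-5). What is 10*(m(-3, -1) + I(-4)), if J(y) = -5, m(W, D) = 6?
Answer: 10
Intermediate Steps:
I(P) = -5
10*(m(-3, -1) + I(-4)) = 10*(6 - 5) = 10*1 = 10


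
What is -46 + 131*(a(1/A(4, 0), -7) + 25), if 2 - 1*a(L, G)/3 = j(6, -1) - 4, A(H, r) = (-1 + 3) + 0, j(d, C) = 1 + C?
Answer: 5587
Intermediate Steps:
A(H, r) = 2 (A(H, r) = 2 + 0 = 2)
a(L, G) = 18 (a(L, G) = 6 - 3*((1 - 1) - 4) = 6 - 3*(0 - 4) = 6 - 3*(-4) = 6 + 12 = 18)
-46 + 131*(a(1/A(4, 0), -7) + 25) = -46 + 131*(18 + 25) = -46 + 131*43 = -46 + 5633 = 5587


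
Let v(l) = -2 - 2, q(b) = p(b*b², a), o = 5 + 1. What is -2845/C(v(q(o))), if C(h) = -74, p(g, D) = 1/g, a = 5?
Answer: 2845/74 ≈ 38.446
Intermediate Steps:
o = 6
p(g, D) = 1/g
q(b) = b⁻³ (q(b) = 1/(b*b²) = 1/(b³) = b⁻³)
v(l) = -4
-2845/C(v(q(o))) = -2845/(-74) = -2845*(-1/74) = 2845/74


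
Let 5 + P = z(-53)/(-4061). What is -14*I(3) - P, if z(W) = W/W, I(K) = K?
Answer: -150256/4061 ≈ -37.000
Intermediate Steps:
z(W) = 1
P = -20306/4061 (P = -5 + 1/(-4061) = -5 + 1*(-1/4061) = -5 - 1/4061 = -20306/4061 ≈ -5.0002)
-14*I(3) - P = -14*3 - 1*(-20306/4061) = -42 + 20306/4061 = -150256/4061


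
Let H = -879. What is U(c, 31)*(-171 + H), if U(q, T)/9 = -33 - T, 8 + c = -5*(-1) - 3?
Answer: 604800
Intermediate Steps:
c = -6 (c = -8 + (-5*(-1) - 3) = -8 + (5 - 3) = -8 + 2 = -6)
U(q, T) = -297 - 9*T (U(q, T) = 9*(-33 - T) = -297 - 9*T)
U(c, 31)*(-171 + H) = (-297 - 9*31)*(-171 - 879) = (-297 - 279)*(-1050) = -576*(-1050) = 604800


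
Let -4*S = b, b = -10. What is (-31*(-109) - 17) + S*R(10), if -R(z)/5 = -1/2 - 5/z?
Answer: 6749/2 ≈ 3374.5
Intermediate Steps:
R(z) = 5/2 + 25/z (R(z) = -5*(-1/2 - 5/z) = 5/2 + 25/z)
S = 5/2 (S = -1/4*(-10) = 5/2 ≈ 2.5000)
(-31*(-109) - 17) + S*R(10) = (-31*(-109) - 17) + 5*(5/2 + 25/10)/2 = (3379 - 17) + 5*(5/2 + 25*(1/10))/2 = 3362 + 5*(5/2 + 5/2)/2 = 3362 + (5/2)*5 = 3362 + 25/2 = 6749/2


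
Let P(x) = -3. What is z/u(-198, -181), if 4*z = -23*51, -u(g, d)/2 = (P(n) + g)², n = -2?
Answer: 391/107736 ≈ 0.0036292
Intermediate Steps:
u(g, d) = -2*(-3 + g)²
z = -1173/4 (z = (-23*51)/4 = (¼)*(-1173) = -1173/4 ≈ -293.25)
z/u(-198, -181) = -1173*(-1/(2*(-3 - 198)²))/4 = -1173/(4*((-2*(-201)²))) = -1173/(4*((-2*40401))) = -1173/4/(-80802) = -1173/4*(-1/80802) = 391/107736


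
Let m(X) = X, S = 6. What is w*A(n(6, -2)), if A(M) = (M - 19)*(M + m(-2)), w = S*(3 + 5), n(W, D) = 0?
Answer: 1824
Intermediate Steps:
w = 48 (w = 6*(3 + 5) = 6*8 = 48)
A(M) = (-19 + M)*(-2 + M) (A(M) = (M - 19)*(M - 2) = (-19 + M)*(-2 + M))
w*A(n(6, -2)) = 48*(38 + 0² - 21*0) = 48*(38 + 0 + 0) = 48*38 = 1824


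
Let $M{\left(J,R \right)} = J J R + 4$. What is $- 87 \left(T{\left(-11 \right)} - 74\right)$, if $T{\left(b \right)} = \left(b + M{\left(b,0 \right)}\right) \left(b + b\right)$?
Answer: $-6960$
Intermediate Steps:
$M{\left(J,R \right)} = 4 + R J^{2}$ ($M{\left(J,R \right)} = J^{2} R + 4 = R J^{2} + 4 = 4 + R J^{2}$)
$T{\left(b \right)} = 2 b \left(4 + b\right)$ ($T{\left(b \right)} = \left(b + \left(4 + 0 b^{2}\right)\right) \left(b + b\right) = \left(b + \left(4 + 0\right)\right) 2 b = \left(b + 4\right) 2 b = \left(4 + b\right) 2 b = 2 b \left(4 + b\right)$)
$- 87 \left(T{\left(-11 \right)} - 74\right) = - 87 \left(2 \left(-11\right) \left(4 - 11\right) - 74\right) = - 87 \left(2 \left(-11\right) \left(-7\right) - 74\right) = - 87 \left(154 - 74\right) = \left(-87\right) 80 = -6960$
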